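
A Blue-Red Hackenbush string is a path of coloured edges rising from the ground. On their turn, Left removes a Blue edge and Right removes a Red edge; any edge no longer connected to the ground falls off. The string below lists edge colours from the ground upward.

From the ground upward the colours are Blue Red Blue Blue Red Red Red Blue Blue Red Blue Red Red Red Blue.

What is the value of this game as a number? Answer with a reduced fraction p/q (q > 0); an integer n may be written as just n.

12707/16384

edge 1 of 15 (Blue): { 0 | (no moves) } — 1
edge 2 of 15 (Red): { 0 | 1 } — 1/2
edge 3 of 15 (Blue): { 0; 1/2 | 1 } — 3/4
edge 4 of 15 (Blue): { 0; 1/2; 3/4 | 1 } — 7/8
edge 5 of 15 (Red): { 0; 1/2; 3/4 | 7/8; 1 } — 13/16
edge 6 of 15 (Red): { 0; 1/2; 3/4 | 13/16; 7/8; 1 } — 25/32
edge 7 of 15 (Red): { 0; 1/2; 3/4 | 25/32; 13/16; 7/8; 1 } — 49/64
edge 8 of 15 (Blue): { 0; 1/2; 3/4; 49/64 | 25/32; 13/16; 7/8; 1 } — 99/128
edge 9 of 15 (Blue): { 0; 1/2; 3/4; 49/64; 99/128 | 25/32; 13/16; 7/8; 1 } — 199/256
edge 10 of 15 (Red): { 0; 1/2; 3/4; 49/64; 99/128 | 199/256; 25/32; 13/16; 7/8; 1 } — 397/512
edge 11 of 15 (Blue): { 0; 1/2; 3/4; 49/64; 99/128; 397/512 | 199/256; 25/32; 13/16; 7/8; 1 } — 795/1024
edge 12 of 15 (Red): { 0; 1/2; 3/4; 49/64; 99/128; 397/512 | 795/1024; 199/256; 25/32; 13/16; 7/8; 1 } — 1589/2048
edge 13 of 15 (Red): { 0; 1/2; 3/4; 49/64; 99/128; 397/512 | 1589/2048; 795/1024; 199/256; 25/32; 13/16; 7/8; 1 } — 3177/4096
edge 14 of 15 (Red): { 0; 1/2; 3/4; 49/64; 99/128; 397/512 | 3177/4096; 1589/2048; 795/1024; 199/256; 25/32; 13/16; 7/8; 1 } — 6353/8192
edge 15 of 15 (Blue): { 0; 1/2; 3/4; 49/64; 99/128; 397/512; 6353/8192 | 3177/4096; 1589/2048; 795/1024; 199/256; 25/32; 13/16; 7/8; 1 } — 12707/16384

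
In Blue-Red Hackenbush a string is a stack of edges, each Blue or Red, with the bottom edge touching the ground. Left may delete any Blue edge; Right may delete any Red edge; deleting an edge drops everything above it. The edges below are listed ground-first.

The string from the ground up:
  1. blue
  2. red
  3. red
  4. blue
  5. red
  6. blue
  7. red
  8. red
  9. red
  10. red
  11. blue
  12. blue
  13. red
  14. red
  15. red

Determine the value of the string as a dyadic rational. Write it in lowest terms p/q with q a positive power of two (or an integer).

5169/16384

val_1 [b]  L=[0]  R=[∅]  so 1
val_2 [br]  L=[0]  R=[1]  so 1/2
val_3 [brr]  L=[0]  R=[1/2,1]  so 1/4
val_4 [brrb]  L=[0,1/4]  R=[1/2,1]  so 3/8
val_5 [brrbr]  L=[0,1/4]  R=[3/8,1/2,1]  so 5/16
val_6 [brrbrb]  L=[0,1/4,5/16]  R=[3/8,1/2,1]  so 11/32
val_7 [brrbrbr]  L=[0,1/4,5/16]  R=[11/32,3/8,1/2,1]  so 21/64
val_8 [brrbrbrr]  L=[0,1/4,5/16]  R=[21/64,11/32,3/8,1/2,1]  so 41/128
val_9 [brrbrbrrr]  L=[0,1/4,5/16]  R=[41/128,21/64,11/32,3/8,1/2,1]  so 81/256
val_10 [brrbrbrrrr]  L=[0,1/4,5/16]  R=[81/256,41/128,21/64,11/32,3/8,1/2,1]  so 161/512
val_11 [brrbrbrrrrb]  L=[0,1/4,5/16,161/512]  R=[81/256,41/128,21/64,11/32,3/8,1/2,1]  so 323/1024
val_12 [brrbrbrrrrbb]  L=[0,1/4,5/16,161/512,323/1024]  R=[81/256,41/128,21/64,11/32,3/8,1/2,1]  so 647/2048
val_13 [brrbrbrrrrbbr]  L=[0,1/4,5/16,161/512,323/1024]  R=[647/2048,81/256,41/128,21/64,11/32,3/8,1/2,1]  so 1293/4096
val_14 [brrbrbrrrrbbrr]  L=[0,1/4,5/16,161/512,323/1024]  R=[1293/4096,647/2048,81/256,41/128,21/64,11/32,3/8,1/2,1]  so 2585/8192
val_15 [brrbrbrrrrbbrrr]  L=[0,1/4,5/16,161/512,323/1024]  R=[2585/8192,1293/4096,647/2048,81/256,41/128,21/64,11/32,3/8,1/2,1]  so 5169/16384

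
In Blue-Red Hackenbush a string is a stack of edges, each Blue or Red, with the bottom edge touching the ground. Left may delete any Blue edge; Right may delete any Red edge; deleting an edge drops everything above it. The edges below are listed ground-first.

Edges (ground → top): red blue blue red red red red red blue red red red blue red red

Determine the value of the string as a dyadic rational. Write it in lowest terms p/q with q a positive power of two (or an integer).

edge 1 of 15 (red): { (no moves) | 0 } — -1
edge 2 of 15 (blue): { -1 | 0 } — -1/2
edge 3 of 15 (blue): { -1, -1/2 | 0 } — -1/4
edge 4 of 15 (red): { -1, -1/2 | -1/4, 0 } — -3/8
edge 5 of 15 (red): { -1, -1/2 | -3/8, -1/4, 0 } — -7/16
edge 6 of 15 (red): { -1, -1/2 | -7/16, -3/8, -1/4, 0 } — -15/32
edge 7 of 15 (red): { -1, -1/2 | -15/32, -7/16, -3/8, -1/4, 0 } — -31/64
edge 8 of 15 (red): { -1, -1/2 | -31/64, -15/32, -7/16, -3/8, -1/4, 0 } — -63/128
edge 9 of 15 (blue): { -1, -1/2, -63/128 | -31/64, -15/32, -7/16, -3/8, -1/4, 0 } — -125/256
edge 10 of 15 (red): { -1, -1/2, -63/128 | -125/256, -31/64, -15/32, -7/16, -3/8, -1/4, 0 } — -251/512
edge 11 of 15 (red): { -1, -1/2, -63/128 | -251/512, -125/256, -31/64, -15/32, -7/16, -3/8, -1/4, 0 } — -503/1024
edge 12 of 15 (red): { -1, -1/2, -63/128 | -503/1024, -251/512, -125/256, -31/64, -15/32, -7/16, -3/8, -1/4, 0 } — -1007/2048
edge 13 of 15 (blue): { -1, -1/2, -63/128, -1007/2048 | -503/1024, -251/512, -125/256, -31/64, -15/32, -7/16, -3/8, -1/4, 0 } — -2013/4096
edge 14 of 15 (red): { -1, -1/2, -63/128, -1007/2048 | -2013/4096, -503/1024, -251/512, -125/256, -31/64, -15/32, -7/16, -3/8, -1/4, 0 } — -4027/8192
edge 15 of 15 (red): { -1, -1/2, -63/128, -1007/2048 | -4027/8192, -2013/4096, -503/1024, -251/512, -125/256, -31/64, -15/32, -7/16, -3/8, -1/4, 0 } — -8055/16384

-8055/16384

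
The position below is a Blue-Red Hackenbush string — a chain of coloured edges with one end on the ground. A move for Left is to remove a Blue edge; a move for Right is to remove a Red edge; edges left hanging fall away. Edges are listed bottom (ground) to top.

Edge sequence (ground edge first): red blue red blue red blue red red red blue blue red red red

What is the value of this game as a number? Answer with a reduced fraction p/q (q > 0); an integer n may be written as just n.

r: Left { ∅ }, Right { 0 } gives simplest -1
rb: Left { -1 }, Right { 0 } gives simplest -1/2
rbr: Left { -1 }, Right { -1/2; 0 } gives simplest -3/4
rbrb: Left { -1; -3/4 }, Right { -1/2; 0 } gives simplest -5/8
rbrbr: Left { -1; -3/4 }, Right { -5/8; -1/2; 0 } gives simplest -11/16
rbrbrb: Left { -1; -3/4; -11/16 }, Right { -5/8; -1/2; 0 } gives simplest -21/32
rbrbrbr: Left { -1; -3/4; -11/16 }, Right { -21/32; -5/8; -1/2; 0 } gives simplest -43/64
rbrbrbrr: Left { -1; -3/4; -11/16 }, Right { -43/64; -21/32; -5/8; -1/2; 0 } gives simplest -87/128
rbrbrbrrr: Left { -1; -3/4; -11/16 }, Right { -87/128; -43/64; -21/32; -5/8; -1/2; 0 } gives simplest -175/256
rbrbrbrrrb: Left { -1; -3/4; -11/16; -175/256 }, Right { -87/128; -43/64; -21/32; -5/8; -1/2; 0 } gives simplest -349/512
rbrbrbrrrbb: Left { -1; -3/4; -11/16; -175/256; -349/512 }, Right { -87/128; -43/64; -21/32; -5/8; -1/2; 0 } gives simplest -697/1024
rbrbrbrrrbbr: Left { -1; -3/4; -11/16; -175/256; -349/512 }, Right { -697/1024; -87/128; -43/64; -21/32; -5/8; -1/2; 0 } gives simplest -1395/2048
rbrbrbrrrbbrr: Left { -1; -3/4; -11/16; -175/256; -349/512 }, Right { -1395/2048; -697/1024; -87/128; -43/64; -21/32; -5/8; -1/2; 0 } gives simplest -2791/4096
rbrbrbrrrbbrrr: Left { -1; -3/4; -11/16; -175/256; -349/512 }, Right { -2791/4096; -1395/2048; -697/1024; -87/128; -43/64; -21/32; -5/8; -1/2; 0 } gives simplest -5583/8192

-5583/8192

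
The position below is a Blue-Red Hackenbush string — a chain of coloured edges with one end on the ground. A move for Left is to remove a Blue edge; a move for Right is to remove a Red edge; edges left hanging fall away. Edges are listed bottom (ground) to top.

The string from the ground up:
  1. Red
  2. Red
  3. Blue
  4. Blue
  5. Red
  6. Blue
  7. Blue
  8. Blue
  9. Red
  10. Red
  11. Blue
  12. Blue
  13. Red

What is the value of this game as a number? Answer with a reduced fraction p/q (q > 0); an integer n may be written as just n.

-2611/2048

edge 1 of 13 (Red): { — | 0 } => -1
edge 2 of 13 (Red): { — | -1 0 } => -2
edge 3 of 13 (Blue): { -2 | -1 0 } => -3/2
edge 4 of 13 (Blue): { -2 -3/2 | -1 0 } => -5/4
edge 5 of 13 (Red): { -2 -3/2 | -5/4 -1 0 } => -11/8
edge 6 of 13 (Blue): { -2 -3/2 -11/8 | -5/4 -1 0 } => -21/16
edge 7 of 13 (Blue): { -2 -3/2 -11/8 -21/16 | -5/4 -1 0 } => -41/32
edge 8 of 13 (Blue): { -2 -3/2 -11/8 -21/16 -41/32 | -5/4 -1 0 } => -81/64
edge 9 of 13 (Red): { -2 -3/2 -11/8 -21/16 -41/32 | -81/64 -5/4 -1 0 } => -163/128
edge 10 of 13 (Red): { -2 -3/2 -11/8 -21/16 -41/32 | -163/128 -81/64 -5/4 -1 0 } => -327/256
edge 11 of 13 (Blue): { -2 -3/2 -11/8 -21/16 -41/32 -327/256 | -163/128 -81/64 -5/4 -1 0 } => -653/512
edge 12 of 13 (Blue): { -2 -3/2 -11/8 -21/16 -41/32 -327/256 -653/512 | -163/128 -81/64 -5/4 -1 0 } => -1305/1024
edge 13 of 13 (Red): { -2 -3/2 -11/8 -21/16 -41/32 -327/256 -653/512 | -1305/1024 -163/128 -81/64 -5/4 -1 0 } => -2611/2048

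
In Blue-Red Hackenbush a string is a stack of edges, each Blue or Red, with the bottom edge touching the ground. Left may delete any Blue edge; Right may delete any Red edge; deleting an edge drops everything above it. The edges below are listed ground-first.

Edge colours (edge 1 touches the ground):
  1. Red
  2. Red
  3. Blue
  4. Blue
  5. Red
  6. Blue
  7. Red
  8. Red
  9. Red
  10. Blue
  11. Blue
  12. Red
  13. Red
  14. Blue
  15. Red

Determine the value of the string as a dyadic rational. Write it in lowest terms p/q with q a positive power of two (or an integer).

-11163/8192

Recurse on prefixes of the 15-edge string Red Red Blue Blue Red Blue Red Red Red Blue Blue Red Red Blue Red:
val(R) = { — | 0 } ⇒ -1
val(RR) = { — | -1,0 } ⇒ -2
val(RRB) = { -2 | -1,0 } ⇒ -3/2
val(RRBB) = { -2,-3/2 | -1,0 } ⇒ -5/4
val(RRBBR) = { -2,-3/2 | -5/4,-1,0 } ⇒ -11/8
val(RRBBRB) = { -2,-3/2,-11/8 | -5/4,-1,0 } ⇒ -21/16
val(RRBBRBR) = { -2,-3/2,-11/8 | -21/16,-5/4,-1,0 } ⇒ -43/32
val(RRBBRBRR) = { -2,-3/2,-11/8 | -43/32,-21/16,-5/4,-1,0 } ⇒ -87/64
val(RRBBRBRRR) = { -2,-3/2,-11/8 | -87/64,-43/32,-21/16,-5/4,-1,0 } ⇒ -175/128
val(RRBBRBRRRB) = { -2,-3/2,-11/8,-175/128 | -87/64,-43/32,-21/16,-5/4,-1,0 } ⇒ -349/256
val(RRBBRBRRRBB) = { -2,-3/2,-11/8,-175/128,-349/256 | -87/64,-43/32,-21/16,-5/4,-1,0 } ⇒ -697/512
val(RRBBRBRRRBBR) = { -2,-3/2,-11/8,-175/128,-349/256 | -697/512,-87/64,-43/32,-21/16,-5/4,-1,0 } ⇒ -1395/1024
val(RRBBRBRRRBBRR) = { -2,-3/2,-11/8,-175/128,-349/256 | -1395/1024,-697/512,-87/64,-43/32,-21/16,-5/4,-1,0 } ⇒ -2791/2048
val(RRBBRBRRRBBRRB) = { -2,-3/2,-11/8,-175/128,-349/256,-2791/2048 | -1395/1024,-697/512,-87/64,-43/32,-21/16,-5/4,-1,0 } ⇒ -5581/4096
val(RRBBRBRRRBBRRBR) = { -2,-3/2,-11/8,-175/128,-349/256,-2791/2048 | -5581/4096,-1395/1024,-697/512,-87/64,-43/32,-21/16,-5/4,-1,0 } ⇒ -11163/8192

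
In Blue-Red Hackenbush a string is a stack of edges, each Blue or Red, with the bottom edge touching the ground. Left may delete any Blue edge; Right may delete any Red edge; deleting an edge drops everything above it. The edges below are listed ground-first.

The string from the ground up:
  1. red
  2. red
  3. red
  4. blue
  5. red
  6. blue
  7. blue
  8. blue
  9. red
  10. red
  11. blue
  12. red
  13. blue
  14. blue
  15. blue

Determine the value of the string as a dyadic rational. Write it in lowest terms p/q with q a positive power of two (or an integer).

Build g(s[:k]) for k = 1..15, string s = red red red blue red blue blue blue red red blue red blue blue blue.
1 of 15 · r · max L −∞ · min R 0 = -1
2 of 15 · rr · max L −∞ · min R -1 = -2
3 of 15 · rrr · max L −∞ · min R -2 = -3
4 of 15 · rrrb · max L -3 · min R -2 = -5/2
5 of 15 · rrrbr · max L -3 · min R -5/2 = -11/4
6 of 15 · rrrbrb · max L -11/4 · min R -5/2 = -21/8
7 of 15 · rrrbrbb · max L -21/8 · min R -5/2 = -41/16
8 of 15 · rrrbrbbb · max L -41/16 · min R -5/2 = -81/32
9 of 15 · rrrbrbbbr · max L -41/16 · min R -81/32 = -163/64
10 of 15 · rrrbrbbbrr · max L -41/16 · min R -163/64 = -327/128
11 of 15 · rrrbrbbbrrb · max L -327/128 · min R -163/64 = -653/256
12 of 15 · rrrbrbbbrrbr · max L -327/128 · min R -653/256 = -1307/512
13 of 15 · rrrbrbbbrrbrb · max L -1307/512 · min R -653/256 = -2613/1024
14 of 15 · rrrbrbbbrrbrbb · max L -2613/1024 · min R -653/256 = -5225/2048
15 of 15 · rrrbrbbbrrbrbbb · max L -5225/2048 · min R -653/256 = -10449/4096

-10449/4096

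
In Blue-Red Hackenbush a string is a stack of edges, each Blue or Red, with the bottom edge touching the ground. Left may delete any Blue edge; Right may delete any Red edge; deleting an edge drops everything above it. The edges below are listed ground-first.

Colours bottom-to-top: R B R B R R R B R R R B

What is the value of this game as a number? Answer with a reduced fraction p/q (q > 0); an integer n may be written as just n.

-1501/2048

v_1 [R]  L=[(no moves)]  R=[0]  gives -1
v_2 [RB]  L=[-1]  R=[0]  gives -1/2
v_3 [RBR]  L=[-1]  R=[-1/2 0]  gives -3/4
v_4 [RBRB]  L=[-1 -3/4]  R=[-1/2 0]  gives -5/8
v_5 [RBRBR]  L=[-1 -3/4]  R=[-5/8 -1/2 0]  gives -11/16
v_6 [RBRBRR]  L=[-1 -3/4]  R=[-11/16 -5/8 -1/2 0]  gives -23/32
v_7 [RBRBRRR]  L=[-1 -3/4]  R=[-23/32 -11/16 -5/8 -1/2 0]  gives -47/64
v_8 [RBRBRRRB]  L=[-1 -3/4 -47/64]  R=[-23/32 -11/16 -5/8 -1/2 0]  gives -93/128
v_9 [RBRBRRRBR]  L=[-1 -3/4 -47/64]  R=[-93/128 -23/32 -11/16 -5/8 -1/2 0]  gives -187/256
v_10 [RBRBRRRBRR]  L=[-1 -3/4 -47/64]  R=[-187/256 -93/128 -23/32 -11/16 -5/8 -1/2 0]  gives -375/512
v_11 [RBRBRRRBRRR]  L=[-1 -3/4 -47/64]  R=[-375/512 -187/256 -93/128 -23/32 -11/16 -5/8 -1/2 0]  gives -751/1024
v_12 [RBRBRRRBRRRB]  L=[-1 -3/4 -47/64 -751/1024]  R=[-375/512 -187/256 -93/128 -23/32 -11/16 -5/8 -1/2 0]  gives -1501/2048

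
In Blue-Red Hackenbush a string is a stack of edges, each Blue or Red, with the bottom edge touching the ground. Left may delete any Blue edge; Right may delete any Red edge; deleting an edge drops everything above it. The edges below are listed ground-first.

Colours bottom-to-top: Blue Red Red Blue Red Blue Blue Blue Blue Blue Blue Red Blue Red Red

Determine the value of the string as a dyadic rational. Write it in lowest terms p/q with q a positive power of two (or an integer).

6121/16384

Recurse on prefixes of the 15-edge string Blue Red Red Blue Red Blue Blue Blue Blue Blue Blue Red Blue Red Red:
v_1 [B]  L=[0]  R=[—]  — 1
v_2 [BR]  L=[0]  R=[1]  — 1/2
v_3 [BRR]  L=[0]  R=[1/2; 1]  — 1/4
v_4 [BRRB]  L=[0; 1/4]  R=[1/2; 1]  — 3/8
v_5 [BRRBR]  L=[0; 1/4]  R=[3/8; 1/2; 1]  — 5/16
v_6 [BRRBRB]  L=[0; 1/4; 5/16]  R=[3/8; 1/2; 1]  — 11/32
v_7 [BRRBRBB]  L=[0; 1/4; 5/16; 11/32]  R=[3/8; 1/2; 1]  — 23/64
v_8 [BRRBRBBB]  L=[0; 1/4; 5/16; 11/32; 23/64]  R=[3/8; 1/2; 1]  — 47/128
v_9 [BRRBRBBBB]  L=[0; 1/4; 5/16; 11/32; 23/64; 47/128]  R=[3/8; 1/2; 1]  — 95/256
v_10 [BRRBRBBBBB]  L=[0; 1/4; 5/16; 11/32; 23/64; 47/128; 95/256]  R=[3/8; 1/2; 1]  — 191/512
v_11 [BRRBRBBBBBB]  L=[0; 1/4; 5/16; 11/32; 23/64; 47/128; 95/256; 191/512]  R=[3/8; 1/2; 1]  — 383/1024
v_12 [BRRBRBBBBBBR]  L=[0; 1/4; 5/16; 11/32; 23/64; 47/128; 95/256; 191/512]  R=[383/1024; 3/8; 1/2; 1]  — 765/2048
v_13 [BRRBRBBBBBBRB]  L=[0; 1/4; 5/16; 11/32; 23/64; 47/128; 95/256; 191/512; 765/2048]  R=[383/1024; 3/8; 1/2; 1]  — 1531/4096
v_14 [BRRBRBBBBBBRBR]  L=[0; 1/4; 5/16; 11/32; 23/64; 47/128; 95/256; 191/512; 765/2048]  R=[1531/4096; 383/1024; 3/8; 1/2; 1]  — 3061/8192
v_15 [BRRBRBBBBBBRBRR]  L=[0; 1/4; 5/16; 11/32; 23/64; 47/128; 95/256; 191/512; 765/2048]  R=[3061/8192; 1531/4096; 383/1024; 3/8; 1/2; 1]  — 6121/16384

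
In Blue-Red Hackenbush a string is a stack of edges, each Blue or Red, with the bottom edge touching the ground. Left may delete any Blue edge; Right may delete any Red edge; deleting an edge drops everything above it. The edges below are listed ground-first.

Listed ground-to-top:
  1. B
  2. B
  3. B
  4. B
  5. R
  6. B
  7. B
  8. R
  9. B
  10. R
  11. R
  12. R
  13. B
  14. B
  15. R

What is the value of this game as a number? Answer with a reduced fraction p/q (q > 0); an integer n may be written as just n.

step 1: add B to get B; options L={ 0 } R={ · } -> 1
step 2: add B to get BB; options L={ 0; 1 } R={ · } -> 2
step 3: add B to get BBB; options L={ 0; 1; 2 } R={ · } -> 3
step 4: add B to get BBBB; options L={ 0; 1; 2; 3 } R={ · } -> 4
step 5: add R to get BBBBR; options L={ 0; 1; 2; 3 } R={ 4 } -> 7/2
step 6: add B to get BBBBRB; options L={ 0; 1; 2; 3; 7/2 } R={ 4 } -> 15/4
step 7: add B to get BBBBRBB; options L={ 0; 1; 2; 3; 7/2; 15/4 } R={ 4 } -> 31/8
step 8: add R to get BBBBRBBR; options L={ 0; 1; 2; 3; 7/2; 15/4 } R={ 31/8; 4 } -> 61/16
step 9: add B to get BBBBRBBRB; options L={ 0; 1; 2; 3; 7/2; 15/4; 61/16 } R={ 31/8; 4 } -> 123/32
step 10: add R to get BBBBRBBRBR; options L={ 0; 1; 2; 3; 7/2; 15/4; 61/16 } R={ 123/32; 31/8; 4 } -> 245/64
step 11: add R to get BBBBRBBRBRR; options L={ 0; 1; 2; 3; 7/2; 15/4; 61/16 } R={ 245/64; 123/32; 31/8; 4 } -> 489/128
step 12: add R to get BBBBRBBRBRRR; options L={ 0; 1; 2; 3; 7/2; 15/4; 61/16 } R={ 489/128; 245/64; 123/32; 31/8; 4 } -> 977/256
step 13: add B to get BBBBRBBRBRRRB; options L={ 0; 1; 2; 3; 7/2; 15/4; 61/16; 977/256 } R={ 489/128; 245/64; 123/32; 31/8; 4 } -> 1955/512
step 14: add B to get BBBBRBBRBRRRBB; options L={ 0; 1; 2; 3; 7/2; 15/4; 61/16; 977/256; 1955/512 } R={ 489/128; 245/64; 123/32; 31/8; 4 } -> 3911/1024
step 15: add R to get BBBBRBBRBRRRBBR; options L={ 0; 1; 2; 3; 7/2; 15/4; 61/16; 977/256; 1955/512 } R={ 3911/1024; 489/128; 245/64; 123/32; 31/8; 4 } -> 7821/2048

7821/2048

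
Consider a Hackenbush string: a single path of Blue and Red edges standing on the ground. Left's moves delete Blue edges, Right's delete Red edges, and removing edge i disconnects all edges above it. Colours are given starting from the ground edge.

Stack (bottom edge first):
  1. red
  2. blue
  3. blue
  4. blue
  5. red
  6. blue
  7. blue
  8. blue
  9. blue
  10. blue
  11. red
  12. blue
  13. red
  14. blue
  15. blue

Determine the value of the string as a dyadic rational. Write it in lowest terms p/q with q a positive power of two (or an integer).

Build value(s[:k]) for k = 1..15, string s = red blue blue blue red blue blue blue blue blue red blue red blue blue.
1 of 15 · r · max L −∞ · min R 0 — -1
2 of 15 · rb · max L -1 · min R 0 — -1/2
3 of 15 · rbb · max L -1/2 · min R 0 — -1/4
4 of 15 · rbbb · max L -1/4 · min R 0 — -1/8
5 of 15 · rbbbr · max L -1/4 · min R -1/8 — -3/16
6 of 15 · rbbbrb · max L -3/16 · min R -1/8 — -5/32
7 of 15 · rbbbrbb · max L -5/32 · min R -1/8 — -9/64
8 of 15 · rbbbrbbb · max L -9/64 · min R -1/8 — -17/128
9 of 15 · rbbbrbbbb · max L -17/128 · min R -1/8 — -33/256
10 of 15 · rbbbrbbbbb · max L -33/256 · min R -1/8 — -65/512
11 of 15 · rbbbrbbbbbr · max L -33/256 · min R -65/512 — -131/1024
12 of 15 · rbbbrbbbbbrb · max L -131/1024 · min R -65/512 — -261/2048
13 of 15 · rbbbrbbbbbrbr · max L -131/1024 · min R -261/2048 — -523/4096
14 of 15 · rbbbrbbbbbrbrb · max L -523/4096 · min R -261/2048 — -1045/8192
15 of 15 · rbbbrbbbbbrbrbb · max L -1045/8192 · min R -261/2048 — -2089/16384

-2089/16384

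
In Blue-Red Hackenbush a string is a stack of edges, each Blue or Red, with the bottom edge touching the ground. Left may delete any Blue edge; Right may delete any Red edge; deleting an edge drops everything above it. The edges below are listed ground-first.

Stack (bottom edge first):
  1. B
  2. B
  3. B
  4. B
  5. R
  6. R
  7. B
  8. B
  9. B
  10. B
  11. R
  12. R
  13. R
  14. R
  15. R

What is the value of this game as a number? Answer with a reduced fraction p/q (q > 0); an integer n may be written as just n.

B: Left { 0 }, Right {  } — simplest 1
BB: Left { 0 1 }, Right {  } — simplest 2
BBB: Left { 0 1 2 }, Right {  } — simplest 3
BBBB: Left { 0 1 2 3 }, Right {  } — simplest 4
BBBBR: Left { 0 1 2 3 }, Right { 4 } — simplest 7/2
BBBBRR: Left { 0 1 2 3 }, Right { 7/2 4 } — simplest 13/4
BBBBRRB: Left { 0 1 2 3 13/4 }, Right { 7/2 4 } — simplest 27/8
BBBBRRBB: Left { 0 1 2 3 13/4 27/8 }, Right { 7/2 4 } — simplest 55/16
BBBBRRBBB: Left { 0 1 2 3 13/4 27/8 55/16 }, Right { 7/2 4 } — simplest 111/32
BBBBRRBBBB: Left { 0 1 2 3 13/4 27/8 55/16 111/32 }, Right { 7/2 4 } — simplest 223/64
BBBBRRBBBBR: Left { 0 1 2 3 13/4 27/8 55/16 111/32 }, Right { 223/64 7/2 4 } — simplest 445/128
BBBBRRBBBBRR: Left { 0 1 2 3 13/4 27/8 55/16 111/32 }, Right { 445/128 223/64 7/2 4 } — simplest 889/256
BBBBRRBBBBRRR: Left { 0 1 2 3 13/4 27/8 55/16 111/32 }, Right { 889/256 445/128 223/64 7/2 4 } — simplest 1777/512
BBBBRRBBBBRRRR: Left { 0 1 2 3 13/4 27/8 55/16 111/32 }, Right { 1777/512 889/256 445/128 223/64 7/2 4 } — simplest 3553/1024
BBBBRRBBBBRRRRR: Left { 0 1 2 3 13/4 27/8 55/16 111/32 }, Right { 3553/1024 1777/512 889/256 445/128 223/64 7/2 4 } — simplest 7105/2048

7105/2048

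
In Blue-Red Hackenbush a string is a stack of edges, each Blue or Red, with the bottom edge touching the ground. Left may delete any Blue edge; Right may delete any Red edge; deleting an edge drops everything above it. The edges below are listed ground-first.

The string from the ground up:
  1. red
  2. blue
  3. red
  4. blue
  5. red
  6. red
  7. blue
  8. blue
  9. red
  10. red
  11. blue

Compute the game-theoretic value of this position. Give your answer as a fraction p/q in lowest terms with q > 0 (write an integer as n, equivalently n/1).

-717/1024

Build val(s[:k]) for k = 1..11, string s = red blue red blue red red blue blue red red blue.
val_1 [r]  L=[—]  R=[0]  gives -1
val_2 [rb]  L=[-1]  R=[0]  gives -1/2
val_3 [rbr]  L=[-1]  R=[-1/2, 0]  gives -3/4
val_4 [rbrb]  L=[-1, -3/4]  R=[-1/2, 0]  gives -5/8
val_5 [rbrbr]  L=[-1, -3/4]  R=[-5/8, -1/2, 0]  gives -11/16
val_6 [rbrbrr]  L=[-1, -3/4]  R=[-11/16, -5/8, -1/2, 0]  gives -23/32
val_7 [rbrbrrb]  L=[-1, -3/4, -23/32]  R=[-11/16, -5/8, -1/2, 0]  gives -45/64
val_8 [rbrbrrbb]  L=[-1, -3/4, -23/32, -45/64]  R=[-11/16, -5/8, -1/2, 0]  gives -89/128
val_9 [rbrbrrbbr]  L=[-1, -3/4, -23/32, -45/64]  R=[-89/128, -11/16, -5/8, -1/2, 0]  gives -179/256
val_10 [rbrbrrbbrr]  L=[-1, -3/4, -23/32, -45/64]  R=[-179/256, -89/128, -11/16, -5/8, -1/2, 0]  gives -359/512
val_11 [rbrbrrbbrrb]  L=[-1, -3/4, -23/32, -45/64, -359/512]  R=[-179/256, -89/128, -11/16, -5/8, -1/2, 0]  gives -717/1024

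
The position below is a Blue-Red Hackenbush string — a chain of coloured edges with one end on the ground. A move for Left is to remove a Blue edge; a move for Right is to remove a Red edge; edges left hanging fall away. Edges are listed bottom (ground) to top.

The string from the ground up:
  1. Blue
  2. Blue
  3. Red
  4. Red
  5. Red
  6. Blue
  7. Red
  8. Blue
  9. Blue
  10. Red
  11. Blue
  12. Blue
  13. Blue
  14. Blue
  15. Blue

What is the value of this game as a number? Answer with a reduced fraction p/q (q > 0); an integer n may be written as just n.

Prefix values for Blue Blue Red Red Red Blue Red Blue Blue Red Blue Blue Blue Blue Blue via {L|R} + simplicity:
edge 1 of 15 (Blue): { 0 | ∅ } — 1
edge 2 of 15 (Blue): { 0; 1 | ∅ } — 2
edge 3 of 15 (Red): { 0; 1 | 2 } — 3/2
edge 4 of 15 (Red): { 0; 1 | 3/2; 2 } — 5/4
edge 5 of 15 (Red): { 0; 1 | 5/4; 3/2; 2 } — 9/8
edge 6 of 15 (Blue): { 0; 1; 9/8 | 5/4; 3/2; 2 } — 19/16
edge 7 of 15 (Red): { 0; 1; 9/8 | 19/16; 5/4; 3/2; 2 } — 37/32
edge 8 of 15 (Blue): { 0; 1; 9/8; 37/32 | 19/16; 5/4; 3/2; 2 } — 75/64
edge 9 of 15 (Blue): { 0; 1; 9/8; 37/32; 75/64 | 19/16; 5/4; 3/2; 2 } — 151/128
edge 10 of 15 (Red): { 0; 1; 9/8; 37/32; 75/64 | 151/128; 19/16; 5/4; 3/2; 2 } — 301/256
edge 11 of 15 (Blue): { 0; 1; 9/8; 37/32; 75/64; 301/256 | 151/128; 19/16; 5/4; 3/2; 2 } — 603/512
edge 12 of 15 (Blue): { 0; 1; 9/8; 37/32; 75/64; 301/256; 603/512 | 151/128; 19/16; 5/4; 3/2; 2 } — 1207/1024
edge 13 of 15 (Blue): { 0; 1; 9/8; 37/32; 75/64; 301/256; 603/512; 1207/1024 | 151/128; 19/16; 5/4; 3/2; 2 } — 2415/2048
edge 14 of 15 (Blue): { 0; 1; 9/8; 37/32; 75/64; 301/256; 603/512; 1207/1024; 2415/2048 | 151/128; 19/16; 5/4; 3/2; 2 } — 4831/4096
edge 15 of 15 (Blue): { 0; 1; 9/8; 37/32; 75/64; 301/256; 603/512; 1207/1024; 2415/2048; 4831/4096 | 151/128; 19/16; 5/4; 3/2; 2 } — 9663/8192

9663/8192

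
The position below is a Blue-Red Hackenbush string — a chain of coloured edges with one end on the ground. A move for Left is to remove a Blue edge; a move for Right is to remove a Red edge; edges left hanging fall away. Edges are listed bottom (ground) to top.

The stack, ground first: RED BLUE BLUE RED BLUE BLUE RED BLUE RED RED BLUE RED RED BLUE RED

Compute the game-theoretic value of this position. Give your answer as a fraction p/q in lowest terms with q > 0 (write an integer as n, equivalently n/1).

Prefix values for RED BLUE BLUE RED BLUE BLUE RED BLUE RED RED BLUE RED RED BLUE RED via {L|R} + simplicity:
1 of 15 · R · max L −∞ · min R 0 so -1
2 of 15 · RB · max L -1 · min R 0 so -1/2
3 of 15 · RBB · max L -1/2 · min R 0 so -1/4
4 of 15 · RBBR · max L -1/2 · min R -1/4 so -3/8
5 of 15 · RBBRB · max L -3/8 · min R -1/4 so -5/16
6 of 15 · RBBRBB · max L -5/16 · min R -1/4 so -9/32
7 of 15 · RBBRBBR · max L -5/16 · min R -9/32 so -19/64
8 of 15 · RBBRBBRB · max L -19/64 · min R -9/32 so -37/128
9 of 15 · RBBRBBRBR · max L -19/64 · min R -37/128 so -75/256
10 of 15 · RBBRBBRBRR · max L -19/64 · min R -75/256 so -151/512
11 of 15 · RBBRBBRBRRB · max L -151/512 · min R -75/256 so -301/1024
12 of 15 · RBBRBBRBRRBR · max L -151/512 · min R -301/1024 so -603/2048
13 of 15 · RBBRBBRBRRBRR · max L -151/512 · min R -603/2048 so -1207/4096
14 of 15 · RBBRBBRBRRBRRB · max L -1207/4096 · min R -603/2048 so -2413/8192
15 of 15 · RBBRBBRBRRBRRBR · max L -1207/4096 · min R -2413/8192 so -4827/16384

-4827/16384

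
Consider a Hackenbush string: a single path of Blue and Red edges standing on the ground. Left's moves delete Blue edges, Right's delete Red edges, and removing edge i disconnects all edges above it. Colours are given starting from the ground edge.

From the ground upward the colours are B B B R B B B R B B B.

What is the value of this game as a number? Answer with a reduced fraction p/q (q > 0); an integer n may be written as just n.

v_1 [B]  L=[0]  R=[(no moves)]  gives 1
v_2 [BB]  L=[0,1]  R=[(no moves)]  gives 2
v_3 [BBB]  L=[0,1,2]  R=[(no moves)]  gives 3
v_4 [BBBR]  L=[0,1,2]  R=[3]  gives 5/2
v_5 [BBBRB]  L=[0,1,2,5/2]  R=[3]  gives 11/4
v_6 [BBBRBB]  L=[0,1,2,5/2,11/4]  R=[3]  gives 23/8
v_7 [BBBRBBB]  L=[0,1,2,5/2,11/4,23/8]  R=[3]  gives 47/16
v_8 [BBBRBBBR]  L=[0,1,2,5/2,11/4,23/8]  R=[47/16,3]  gives 93/32
v_9 [BBBRBBBRB]  L=[0,1,2,5/2,11/4,23/8,93/32]  R=[47/16,3]  gives 187/64
v_10 [BBBRBBBRBB]  L=[0,1,2,5/2,11/4,23/8,93/32,187/64]  R=[47/16,3]  gives 375/128
v_11 [BBBRBBBRBBB]  L=[0,1,2,5/2,11/4,23/8,93/32,187/64,375/128]  R=[47/16,3]  gives 751/256

751/256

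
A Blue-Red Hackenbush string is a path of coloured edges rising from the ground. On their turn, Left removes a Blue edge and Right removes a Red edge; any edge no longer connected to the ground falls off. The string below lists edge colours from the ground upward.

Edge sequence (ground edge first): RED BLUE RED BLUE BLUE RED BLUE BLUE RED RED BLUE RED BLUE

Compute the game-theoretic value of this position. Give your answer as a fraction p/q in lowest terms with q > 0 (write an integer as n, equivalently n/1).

1 of 13 · R · max L −∞ · min R 0 → -1
2 of 13 · RB · max L -1 · min R 0 → -1/2
3 of 13 · RBR · max L -1 · min R -1/2 → -3/4
4 of 13 · RBRB · max L -3/4 · min R -1/2 → -5/8
5 of 13 · RBRBB · max L -5/8 · min R -1/2 → -9/16
6 of 13 · RBRBBR · max L -5/8 · min R -9/16 → -19/32
7 of 13 · RBRBBRB · max L -19/32 · min R -9/16 → -37/64
8 of 13 · RBRBBRBB · max L -37/64 · min R -9/16 → -73/128
9 of 13 · RBRBBRBBR · max L -37/64 · min R -73/128 → -147/256
10 of 13 · RBRBBRBBRR · max L -37/64 · min R -147/256 → -295/512
11 of 13 · RBRBBRBBRRB · max L -295/512 · min R -147/256 → -589/1024
12 of 13 · RBRBBRBBRRBR · max L -295/512 · min R -589/1024 → -1179/2048
13 of 13 · RBRBBRBBRRBRB · max L -1179/2048 · min R -589/1024 → -2357/4096

-2357/4096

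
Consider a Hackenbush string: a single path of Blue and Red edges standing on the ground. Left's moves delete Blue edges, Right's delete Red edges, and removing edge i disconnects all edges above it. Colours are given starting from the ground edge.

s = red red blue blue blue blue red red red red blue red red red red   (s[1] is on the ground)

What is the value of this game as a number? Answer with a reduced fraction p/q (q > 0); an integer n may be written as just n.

-9183/8192

Prefix values for red red blue blue blue blue red red red red blue red red red red via {L|R} + simplicity:
1 of 15 · r · max L −∞ · min R 0 = -1
2 of 15 · rr · max L −∞ · min R -1 = -2
3 of 15 · rrb · max L -2 · min R -1 = -3/2
4 of 15 · rrbb · max L -3/2 · min R -1 = -5/4
5 of 15 · rrbbb · max L -5/4 · min R -1 = -9/8
6 of 15 · rrbbbb · max L -9/8 · min R -1 = -17/16
7 of 15 · rrbbbbr · max L -9/8 · min R -17/16 = -35/32
8 of 15 · rrbbbbrr · max L -9/8 · min R -35/32 = -71/64
9 of 15 · rrbbbbrrr · max L -9/8 · min R -71/64 = -143/128
10 of 15 · rrbbbbrrrr · max L -9/8 · min R -143/128 = -287/256
11 of 15 · rrbbbbrrrrb · max L -287/256 · min R -143/128 = -573/512
12 of 15 · rrbbbbrrrrbr · max L -287/256 · min R -573/512 = -1147/1024
13 of 15 · rrbbbbrrrrbrr · max L -287/256 · min R -1147/1024 = -2295/2048
14 of 15 · rrbbbbrrrrbrrr · max L -287/256 · min R -2295/2048 = -4591/4096
15 of 15 · rrbbbbrrrrbrrrr · max L -287/256 · min R -4591/4096 = -9183/8192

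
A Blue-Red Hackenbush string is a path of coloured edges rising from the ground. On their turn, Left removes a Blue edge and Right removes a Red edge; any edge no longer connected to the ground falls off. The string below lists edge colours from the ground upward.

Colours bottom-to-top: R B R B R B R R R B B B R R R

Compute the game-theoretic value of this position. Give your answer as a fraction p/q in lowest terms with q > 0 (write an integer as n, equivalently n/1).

Build g(s[:k]) for k = 1..15, string s = R B R B R B R R R B B B R R R.
g(R) = { none | 0 } = -1
g(RB) = { -1 | 0 } = -1/2
g(RBR) = { -1 | -1/2, 0 } = -3/4
g(RBRB) = { -1, -3/4 | -1/2, 0 } = -5/8
g(RBRBR) = { -1, -3/4 | -5/8, -1/2, 0 } = -11/16
g(RBRBRB) = { -1, -3/4, -11/16 | -5/8, -1/2, 0 } = -21/32
g(RBRBRBR) = { -1, -3/4, -11/16 | -21/32, -5/8, -1/2, 0 } = -43/64
g(RBRBRBRR) = { -1, -3/4, -11/16 | -43/64, -21/32, -5/8, -1/2, 0 } = -87/128
g(RBRBRBRRR) = { -1, -3/4, -11/16 | -87/128, -43/64, -21/32, -5/8, -1/2, 0 } = -175/256
g(RBRBRBRRRB) = { -1, -3/4, -11/16, -175/256 | -87/128, -43/64, -21/32, -5/8, -1/2, 0 } = -349/512
g(RBRBRBRRRBB) = { -1, -3/4, -11/16, -175/256, -349/512 | -87/128, -43/64, -21/32, -5/8, -1/2, 0 } = -697/1024
g(RBRBRBRRRBBB) = { -1, -3/4, -11/16, -175/256, -349/512, -697/1024 | -87/128, -43/64, -21/32, -5/8, -1/2, 0 } = -1393/2048
g(RBRBRBRRRBBBR) = { -1, -3/4, -11/16, -175/256, -349/512, -697/1024 | -1393/2048, -87/128, -43/64, -21/32, -5/8, -1/2, 0 } = -2787/4096
g(RBRBRBRRRBBBRR) = { -1, -3/4, -11/16, -175/256, -349/512, -697/1024 | -2787/4096, -1393/2048, -87/128, -43/64, -21/32, -5/8, -1/2, 0 } = -5575/8192
g(RBRBRBRRRBBBRRR) = { -1, -3/4, -11/16, -175/256, -349/512, -697/1024 | -5575/8192, -2787/4096, -1393/2048, -87/128, -43/64, -21/32, -5/8, -1/2, 0 } = -11151/16384

-11151/16384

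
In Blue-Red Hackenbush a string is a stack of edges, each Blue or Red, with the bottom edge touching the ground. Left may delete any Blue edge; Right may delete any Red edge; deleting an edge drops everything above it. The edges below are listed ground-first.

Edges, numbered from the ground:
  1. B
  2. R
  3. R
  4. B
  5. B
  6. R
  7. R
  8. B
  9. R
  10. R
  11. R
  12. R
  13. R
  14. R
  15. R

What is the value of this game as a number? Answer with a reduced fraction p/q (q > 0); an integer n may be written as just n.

val_1 [B]  L=[0]  R=[(no moves)]  → 1
val_2 [BR]  L=[0]  R=[1]  → 1/2
val_3 [BRR]  L=[0]  R=[1/2; 1]  → 1/4
val_4 [BRRB]  L=[0; 1/4]  R=[1/2; 1]  → 3/8
val_5 [BRRBB]  L=[0; 1/4; 3/8]  R=[1/2; 1]  → 7/16
val_6 [BRRBBR]  L=[0; 1/4; 3/8]  R=[7/16; 1/2; 1]  → 13/32
val_7 [BRRBBRR]  L=[0; 1/4; 3/8]  R=[13/32; 7/16; 1/2; 1]  → 25/64
val_8 [BRRBBRRB]  L=[0; 1/4; 3/8; 25/64]  R=[13/32; 7/16; 1/2; 1]  → 51/128
val_9 [BRRBBRRBR]  L=[0; 1/4; 3/8; 25/64]  R=[51/128; 13/32; 7/16; 1/2; 1]  → 101/256
val_10 [BRRBBRRBRR]  L=[0; 1/4; 3/8; 25/64]  R=[101/256; 51/128; 13/32; 7/16; 1/2; 1]  → 201/512
val_11 [BRRBBRRBRRR]  L=[0; 1/4; 3/8; 25/64]  R=[201/512; 101/256; 51/128; 13/32; 7/16; 1/2; 1]  → 401/1024
val_12 [BRRBBRRBRRRR]  L=[0; 1/4; 3/8; 25/64]  R=[401/1024; 201/512; 101/256; 51/128; 13/32; 7/16; 1/2; 1]  → 801/2048
val_13 [BRRBBRRBRRRRR]  L=[0; 1/4; 3/8; 25/64]  R=[801/2048; 401/1024; 201/512; 101/256; 51/128; 13/32; 7/16; 1/2; 1]  → 1601/4096
val_14 [BRRBBRRBRRRRRR]  L=[0; 1/4; 3/8; 25/64]  R=[1601/4096; 801/2048; 401/1024; 201/512; 101/256; 51/128; 13/32; 7/16; 1/2; 1]  → 3201/8192
val_15 [BRRBBRRBRRRRRRR]  L=[0; 1/4; 3/8; 25/64]  R=[3201/8192; 1601/4096; 801/2048; 401/1024; 201/512; 101/256; 51/128; 13/32; 7/16; 1/2; 1]  → 6401/16384

6401/16384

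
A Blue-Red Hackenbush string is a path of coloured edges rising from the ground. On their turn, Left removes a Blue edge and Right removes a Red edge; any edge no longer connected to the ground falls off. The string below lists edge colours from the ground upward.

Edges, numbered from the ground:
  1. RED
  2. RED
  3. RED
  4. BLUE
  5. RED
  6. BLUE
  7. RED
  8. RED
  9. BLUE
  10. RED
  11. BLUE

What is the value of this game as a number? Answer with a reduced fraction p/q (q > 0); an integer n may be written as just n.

edge 1 of 11 (RED): { none | 0 } — -1
edge 2 of 11 (RED): { none | -1,0 } — -2
edge 3 of 11 (RED): { none | -2,-1,0 } — -3
edge 4 of 11 (BLUE): { -3 | -2,-1,0 } — -5/2
edge 5 of 11 (RED): { -3 | -5/2,-2,-1,0 } — -11/4
edge 6 of 11 (BLUE): { -3,-11/4 | -5/2,-2,-1,0 } — -21/8
edge 7 of 11 (RED): { -3,-11/4 | -21/8,-5/2,-2,-1,0 } — -43/16
edge 8 of 11 (RED): { -3,-11/4 | -43/16,-21/8,-5/2,-2,-1,0 } — -87/32
edge 9 of 11 (BLUE): { -3,-11/4,-87/32 | -43/16,-21/8,-5/2,-2,-1,0 } — -173/64
edge 10 of 11 (RED): { -3,-11/4,-87/32 | -173/64,-43/16,-21/8,-5/2,-2,-1,0 } — -347/128
edge 11 of 11 (BLUE): { -3,-11/4,-87/32,-347/128 | -173/64,-43/16,-21/8,-5/2,-2,-1,0 } — -693/256

-693/256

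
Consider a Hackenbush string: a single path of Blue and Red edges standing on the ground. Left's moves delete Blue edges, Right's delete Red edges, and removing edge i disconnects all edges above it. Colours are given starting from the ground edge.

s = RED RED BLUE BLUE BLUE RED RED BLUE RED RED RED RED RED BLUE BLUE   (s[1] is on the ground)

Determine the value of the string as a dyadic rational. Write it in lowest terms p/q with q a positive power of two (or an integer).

-9977/8192

1 of 15 · R · max L −∞ · min R 0 → -1
2 of 15 · RR · max L −∞ · min R -1 → -2
3 of 15 · RRB · max L -2 · min R -1 → -3/2
4 of 15 · RRBB · max L -3/2 · min R -1 → -5/4
5 of 15 · RRBBB · max L -5/4 · min R -1 → -9/8
6 of 15 · RRBBBR · max L -5/4 · min R -9/8 → -19/16
7 of 15 · RRBBBRR · max L -5/4 · min R -19/16 → -39/32
8 of 15 · RRBBBRRB · max L -39/32 · min R -19/16 → -77/64
9 of 15 · RRBBBRRBR · max L -39/32 · min R -77/64 → -155/128
10 of 15 · RRBBBRRBRR · max L -39/32 · min R -155/128 → -311/256
11 of 15 · RRBBBRRBRRR · max L -39/32 · min R -311/256 → -623/512
12 of 15 · RRBBBRRBRRRR · max L -39/32 · min R -623/512 → -1247/1024
13 of 15 · RRBBBRRBRRRRR · max L -39/32 · min R -1247/1024 → -2495/2048
14 of 15 · RRBBBRRBRRRRRB · max L -2495/2048 · min R -1247/1024 → -4989/4096
15 of 15 · RRBBBRRBRRRRRBB · max L -4989/4096 · min R -1247/1024 → -9977/8192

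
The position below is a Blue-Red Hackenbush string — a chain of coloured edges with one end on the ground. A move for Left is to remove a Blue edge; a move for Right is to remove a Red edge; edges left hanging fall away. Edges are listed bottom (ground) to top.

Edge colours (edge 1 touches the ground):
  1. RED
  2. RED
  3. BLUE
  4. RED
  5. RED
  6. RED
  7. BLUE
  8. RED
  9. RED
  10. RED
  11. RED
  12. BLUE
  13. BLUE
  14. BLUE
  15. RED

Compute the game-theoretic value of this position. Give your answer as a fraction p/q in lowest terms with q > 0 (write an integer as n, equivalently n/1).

R: Left { ∅ }, Right { 0 } → simplest -1
RR: Left { ∅ }, Right { -1,0 } → simplest -2
RRB: Left { -2 }, Right { -1,0 } → simplest -3/2
RRBR: Left { -2 }, Right { -3/2,-1,0 } → simplest -7/4
RRBRR: Left { -2 }, Right { -7/4,-3/2,-1,0 } → simplest -15/8
RRBRRR: Left { -2 }, Right { -15/8,-7/4,-3/2,-1,0 } → simplest -31/16
RRBRRRB: Left { -2,-31/16 }, Right { -15/8,-7/4,-3/2,-1,0 } → simplest -61/32
RRBRRRBR: Left { -2,-31/16 }, Right { -61/32,-15/8,-7/4,-3/2,-1,0 } → simplest -123/64
RRBRRRBRR: Left { -2,-31/16 }, Right { -123/64,-61/32,-15/8,-7/4,-3/2,-1,0 } → simplest -247/128
RRBRRRBRRR: Left { -2,-31/16 }, Right { -247/128,-123/64,-61/32,-15/8,-7/4,-3/2,-1,0 } → simplest -495/256
RRBRRRBRRRR: Left { -2,-31/16 }, Right { -495/256,-247/128,-123/64,-61/32,-15/8,-7/4,-3/2,-1,0 } → simplest -991/512
RRBRRRBRRRRB: Left { -2,-31/16,-991/512 }, Right { -495/256,-247/128,-123/64,-61/32,-15/8,-7/4,-3/2,-1,0 } → simplest -1981/1024
RRBRRRBRRRRBB: Left { -2,-31/16,-991/512,-1981/1024 }, Right { -495/256,-247/128,-123/64,-61/32,-15/8,-7/4,-3/2,-1,0 } → simplest -3961/2048
RRBRRRBRRRRBBB: Left { -2,-31/16,-991/512,-1981/1024,-3961/2048 }, Right { -495/256,-247/128,-123/64,-61/32,-15/8,-7/4,-3/2,-1,0 } → simplest -7921/4096
RRBRRRBRRRRBBBR: Left { -2,-31/16,-991/512,-1981/1024,-3961/2048 }, Right { -7921/4096,-495/256,-247/128,-123/64,-61/32,-15/8,-7/4,-3/2,-1,0 } → simplest -15843/8192

-15843/8192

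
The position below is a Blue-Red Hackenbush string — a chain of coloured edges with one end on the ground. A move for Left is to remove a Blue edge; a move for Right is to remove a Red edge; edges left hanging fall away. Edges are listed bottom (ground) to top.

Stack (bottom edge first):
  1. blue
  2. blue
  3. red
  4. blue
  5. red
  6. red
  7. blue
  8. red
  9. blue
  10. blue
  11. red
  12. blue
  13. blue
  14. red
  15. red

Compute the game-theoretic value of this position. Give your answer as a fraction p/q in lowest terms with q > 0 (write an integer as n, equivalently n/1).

13017/8192

Build val(s[:k]) for k = 1..15, string s = blue blue red blue red red blue red blue blue red blue blue red red.
edge 1 of 15 (blue): { 0 | ∅ } so 1
edge 2 of 15 (blue): { 0,1 | ∅ } so 2
edge 3 of 15 (red): { 0,1 | 2 } so 3/2
edge 4 of 15 (blue): { 0,1,3/2 | 2 } so 7/4
edge 5 of 15 (red): { 0,1,3/2 | 7/4,2 } so 13/8
edge 6 of 15 (red): { 0,1,3/2 | 13/8,7/4,2 } so 25/16
edge 7 of 15 (blue): { 0,1,3/2,25/16 | 13/8,7/4,2 } so 51/32
edge 8 of 15 (red): { 0,1,3/2,25/16 | 51/32,13/8,7/4,2 } so 101/64
edge 9 of 15 (blue): { 0,1,3/2,25/16,101/64 | 51/32,13/8,7/4,2 } so 203/128
edge 10 of 15 (blue): { 0,1,3/2,25/16,101/64,203/128 | 51/32,13/8,7/4,2 } so 407/256
edge 11 of 15 (red): { 0,1,3/2,25/16,101/64,203/128 | 407/256,51/32,13/8,7/4,2 } so 813/512
edge 12 of 15 (blue): { 0,1,3/2,25/16,101/64,203/128,813/512 | 407/256,51/32,13/8,7/4,2 } so 1627/1024
edge 13 of 15 (blue): { 0,1,3/2,25/16,101/64,203/128,813/512,1627/1024 | 407/256,51/32,13/8,7/4,2 } so 3255/2048
edge 14 of 15 (red): { 0,1,3/2,25/16,101/64,203/128,813/512,1627/1024 | 3255/2048,407/256,51/32,13/8,7/4,2 } so 6509/4096
edge 15 of 15 (red): { 0,1,3/2,25/16,101/64,203/128,813/512,1627/1024 | 6509/4096,3255/2048,407/256,51/32,13/8,7/4,2 } so 13017/8192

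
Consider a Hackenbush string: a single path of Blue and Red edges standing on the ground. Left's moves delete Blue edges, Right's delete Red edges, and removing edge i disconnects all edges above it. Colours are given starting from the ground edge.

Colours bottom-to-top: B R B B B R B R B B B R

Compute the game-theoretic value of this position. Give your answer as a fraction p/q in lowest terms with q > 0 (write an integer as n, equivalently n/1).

1885/2048

Build val(s[:k]) for k = 1..12, string s = B R B B B R B R B B B R.
1 of 12 · B · max L 0 · min R +∞ = 1
2 of 12 · BR · max L 0 · min R 1 = 1/2
3 of 12 · BRB · max L 1/2 · min R 1 = 3/4
4 of 12 · BRBB · max L 3/4 · min R 1 = 7/8
5 of 12 · BRBBB · max L 7/8 · min R 1 = 15/16
6 of 12 · BRBBBR · max L 7/8 · min R 15/16 = 29/32
7 of 12 · BRBBBRB · max L 29/32 · min R 15/16 = 59/64
8 of 12 · BRBBBRBR · max L 29/32 · min R 59/64 = 117/128
9 of 12 · BRBBBRBRB · max L 117/128 · min R 59/64 = 235/256
10 of 12 · BRBBBRBRBB · max L 235/256 · min R 59/64 = 471/512
11 of 12 · BRBBBRBRBBB · max L 471/512 · min R 59/64 = 943/1024
12 of 12 · BRBBBRBRBBBR · max L 471/512 · min R 943/1024 = 1885/2048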